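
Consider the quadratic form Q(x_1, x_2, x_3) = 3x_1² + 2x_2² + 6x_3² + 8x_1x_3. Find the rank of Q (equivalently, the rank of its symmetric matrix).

Write A = [[3, 0, 4], [0, 2, 0], [4, 0, 6]].
Row-reducing A symmetrically gives the diagonal entries 3, 2, 2/3.
That gives 3 positive pivots.
The rank is the number of nonzero pivots: 3.

3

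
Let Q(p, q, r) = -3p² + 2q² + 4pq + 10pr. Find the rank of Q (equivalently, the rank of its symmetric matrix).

3

Write A = [[-3, 2, 5], [2, 2, 0], [5, 0, 0]].
An LDLᵀ factorisation of A has diagonal entries -3, 10/3, 5.
So there are 2 positive, 1 negative pivots.
The rank is the number of nonzero pivots: 3.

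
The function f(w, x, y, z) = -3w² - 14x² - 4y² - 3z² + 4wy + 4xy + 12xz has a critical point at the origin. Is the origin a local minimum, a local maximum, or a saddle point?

The Hessian at the origin is H = [[-6, 0, 4, 0], [0, -28, 4, 12], [4, 4, -8, 0], [0, 12, 0, -6]].
Row-reducing H symmetrically gives the diagonal entries -6, -28, -100/21, -6/25.
So there are 4 negative pivots.
H is negative definite, so the origin is a strict local maximum.

local maximum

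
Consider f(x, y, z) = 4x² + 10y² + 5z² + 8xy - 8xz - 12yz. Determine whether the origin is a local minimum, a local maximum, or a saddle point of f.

local minimum

The Hessian at the origin is H = [[8, 8, -8], [8, 20, -12], [-8, -12, 10]].
Congruent diagonalization of H (simultaneous row and column reduction) yields pivots 8, 12, 2/3.
That gives 3 positive pivots.
H is positive definite, so the origin is a strict local minimum.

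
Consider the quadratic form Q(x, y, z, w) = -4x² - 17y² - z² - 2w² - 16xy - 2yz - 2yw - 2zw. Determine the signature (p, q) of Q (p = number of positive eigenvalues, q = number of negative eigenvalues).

(0, 3)

The symmetric matrix is A = [[-4, -8, 0, 0], [-8, -17, -1, -1], [0, -1, -1, -1], [0, -1, -1, -2]].
Symmetric row and column elimination reduces A to a congruent diagonal form with pivots -4, -1, 0, -1.
Counting signs: 3 negative, 1 zero.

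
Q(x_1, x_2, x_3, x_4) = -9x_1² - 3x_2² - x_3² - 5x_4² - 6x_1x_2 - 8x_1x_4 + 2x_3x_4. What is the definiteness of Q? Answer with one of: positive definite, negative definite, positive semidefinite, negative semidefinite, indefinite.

The symmetric matrix of Q is A = [[-9, -3, 0, -4], [-3, -3, 0, 0], [0, 0, -1, 1], [-4, 0, 1, -5]].
Leading principal minors: Δ_1 = -9, Δ_2 = 18, Δ_3 = -18, Δ_4 = 24.
The signs alternate starting with Δ_1 < 0, so by Sylvester's criterion Q is negative definite.

negative definite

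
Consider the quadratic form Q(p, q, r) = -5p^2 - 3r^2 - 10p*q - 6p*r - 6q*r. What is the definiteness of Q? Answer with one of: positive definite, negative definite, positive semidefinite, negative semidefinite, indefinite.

Write A = [[-5, -5, -3], [-5, 0, -3], [-3, -3, -3]].
Applying the same elementary operations to the rows and columns of A produces a congruent diagonal matrix with entries -5, 5, -6/5.
So there are 1 positive, 2 negative pivots.
Hence Q is indefinite.

indefinite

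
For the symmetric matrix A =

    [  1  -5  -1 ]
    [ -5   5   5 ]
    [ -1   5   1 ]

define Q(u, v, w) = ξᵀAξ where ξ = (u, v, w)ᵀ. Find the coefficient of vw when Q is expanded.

The coefficient of vw is A[2,3] + A[3,2] = 2·5 = 10.

10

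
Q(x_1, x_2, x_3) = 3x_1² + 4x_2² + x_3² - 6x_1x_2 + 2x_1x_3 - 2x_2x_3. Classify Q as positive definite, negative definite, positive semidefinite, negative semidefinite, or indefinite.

positive definite

The symmetric matrix is A = [[3, -3, 1], [-3, 4, -1], [1, -1, 1]].
Congruent diagonalization of A (simultaneous row and column reduction) yields pivots 3, 1, 2/3.
Counting signs: 3 positive.
Hence Q is positive definite.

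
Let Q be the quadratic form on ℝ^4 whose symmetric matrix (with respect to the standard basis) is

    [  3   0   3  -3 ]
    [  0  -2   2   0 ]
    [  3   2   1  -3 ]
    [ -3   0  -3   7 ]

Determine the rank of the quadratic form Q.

Row-reducing A symmetrically gives the diagonal entries 3, -2, 0, 4.
So there are 2 positive, 1 negative, 1 zero pivots.
The rank is the number of nonzero pivots: 3.

3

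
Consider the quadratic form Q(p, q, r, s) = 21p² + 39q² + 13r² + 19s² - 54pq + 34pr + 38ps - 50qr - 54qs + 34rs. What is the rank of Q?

4

Write A = [[21, -27, 17, 19], [-27, 39, -25, -27], [17, -25, 13, 17], [19, -27, 17, 19]].
Applying the same elementary operations to the rows and columns of A produces a congruent diagonal matrix with entries 21, 30/7, -46/15, 20/69.
That gives 3 positive, 1 negative pivots.
The rank is the number of nonzero pivots: 4.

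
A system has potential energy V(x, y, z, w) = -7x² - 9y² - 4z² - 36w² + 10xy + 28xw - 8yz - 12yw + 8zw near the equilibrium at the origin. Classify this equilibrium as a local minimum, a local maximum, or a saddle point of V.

local maximum

The Hessian at the origin is H = [[-14, 10, 0, 28], [10, -18, -8, -12], [0, -8, -8, 8], [28, -12, 8, -72]].
Applying the same elementary operations to the rows and columns of H produces a congruent diagonal matrix with entries -14, -76/7, -40/19, -8.
So there are 4 negative pivots.
H is negative definite, so the origin is a strict local maximum.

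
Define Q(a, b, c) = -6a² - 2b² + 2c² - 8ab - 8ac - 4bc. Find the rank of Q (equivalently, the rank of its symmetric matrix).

3

Write A = [[-6, -4, -4], [-4, -2, -2], [-4, -2, 2]].
Applying the same elementary operations to the rows and columns of A produces a congruent diagonal matrix with entries -6, 2/3, 4.
That gives 2 positive, 1 negative pivots.
The rank is the number of nonzero pivots: 3.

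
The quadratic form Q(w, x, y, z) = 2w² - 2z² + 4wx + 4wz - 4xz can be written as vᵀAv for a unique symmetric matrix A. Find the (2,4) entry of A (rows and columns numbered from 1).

-2

The coefficient of x·z in Q is -4. For a symmetric A this equals A[2,4] + A[4,2] = 2·A[2,4].
So A[2,4] = -4/2 = -2.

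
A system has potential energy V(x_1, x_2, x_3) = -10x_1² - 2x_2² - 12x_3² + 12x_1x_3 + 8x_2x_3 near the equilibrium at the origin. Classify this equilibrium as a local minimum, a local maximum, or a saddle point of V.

The Hessian at the origin is H = [[-20, 0, 12], [0, -4, 8], [12, 8, -24]].
Congruent diagonalization of H (simultaneous row and column reduction) yields pivots -20, -4, -4/5.
That gives 3 negative pivots.
H is negative definite, so the origin is a strict local maximum.

local maximum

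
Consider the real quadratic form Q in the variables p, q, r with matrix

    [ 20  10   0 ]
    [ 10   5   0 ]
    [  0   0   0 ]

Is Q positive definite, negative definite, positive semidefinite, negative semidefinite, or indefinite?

positive semidefinite

Congruent diagonalization of A (simultaneous row and column reduction) yields pivots 20, 0, 0.
That gives 1 positive, 2 zero pivots.
Hence Q is positive semidefinite.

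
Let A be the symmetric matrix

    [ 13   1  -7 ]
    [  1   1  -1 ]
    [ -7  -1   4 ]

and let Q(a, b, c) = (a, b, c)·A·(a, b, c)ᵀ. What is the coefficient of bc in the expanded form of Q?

-2

The coefficient of bc is A[2,3] + A[3,2] = 2·(-1) = -2.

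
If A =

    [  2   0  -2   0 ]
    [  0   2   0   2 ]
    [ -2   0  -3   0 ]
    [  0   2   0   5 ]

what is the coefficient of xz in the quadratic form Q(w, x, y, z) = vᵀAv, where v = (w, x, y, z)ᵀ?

The coefficient of xz is A[2,4] + A[4,2] = 2·2 = 4.

4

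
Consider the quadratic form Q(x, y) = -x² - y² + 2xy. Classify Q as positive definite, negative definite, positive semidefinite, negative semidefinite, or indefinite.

The symmetric matrix of Q is [[-1, 1], [1, -1]].
For the 2×2 matrix [[-1, 1], [1, -1]]: det = -1·-1 − (1)² = 0, trace = -2.
det = 0 so one eigenvalue is zero; the form is semidefinite with the sign of the trace.

negative semidefinite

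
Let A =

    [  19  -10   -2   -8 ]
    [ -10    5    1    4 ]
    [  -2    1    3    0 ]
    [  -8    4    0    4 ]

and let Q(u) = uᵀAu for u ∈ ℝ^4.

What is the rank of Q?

4

An LDLᵀ factorisation of A has diagonal entries 19, -5/19, 14/5, 4/7.
That gives 3 positive, 1 negative pivots.
The rank is the number of nonzero pivots: 4.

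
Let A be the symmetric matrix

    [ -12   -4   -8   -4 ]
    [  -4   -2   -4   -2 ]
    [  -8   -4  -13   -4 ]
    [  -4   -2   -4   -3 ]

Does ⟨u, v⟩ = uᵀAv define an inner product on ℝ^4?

Congruent diagonalization of A (simultaneous row and column reduction) yields pivots -12, -2/3, -5, -1.
So there are 4 negative pivots.
Hence Q is negative definite.
⟨·,·⟩ is an inner product exactly when A is positive definite.

no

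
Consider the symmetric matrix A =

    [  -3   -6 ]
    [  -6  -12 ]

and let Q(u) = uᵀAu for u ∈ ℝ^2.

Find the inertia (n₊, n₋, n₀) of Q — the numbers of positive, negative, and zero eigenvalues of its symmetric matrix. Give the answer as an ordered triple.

(0, 1, 1)

Row-reducing A symmetrically gives the diagonal entries -3, 0.
That gives 1 negative, 1 zero pivots.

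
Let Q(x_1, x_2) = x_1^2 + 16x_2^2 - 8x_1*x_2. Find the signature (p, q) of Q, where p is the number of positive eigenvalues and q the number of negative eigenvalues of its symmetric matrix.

(1, 0)

The associated matrix is A = [[1, -4], [-4, 16]].
Symmetric row and column elimination reduces A to a congruent diagonal form with pivots 1, 0.
So there are 1 positive, 1 zero pivots.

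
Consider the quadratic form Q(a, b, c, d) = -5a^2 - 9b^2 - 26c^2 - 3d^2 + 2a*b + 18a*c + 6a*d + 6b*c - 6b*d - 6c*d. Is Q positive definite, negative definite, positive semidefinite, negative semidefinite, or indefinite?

negative definite

The symmetric matrix is A = [[-5, 1, 9, 3], [1, -9, 3, -3], [9, 3, -26, -3], [3, -3, -3, -3]].
Symmetric row and column elimination reduces A to a congruent diagonal form with pivots -5, -44/5, -79/11, -30/79.
So there are 4 negative pivots.
Hence Q is negative definite.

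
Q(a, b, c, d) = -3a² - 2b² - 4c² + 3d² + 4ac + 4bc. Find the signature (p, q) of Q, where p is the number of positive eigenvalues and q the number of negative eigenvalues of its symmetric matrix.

(1, 3)

Write A = [[-3, 0, 2, 0], [0, -2, 2, 0], [2, 2, -4, 0], [0, 0, 0, 3]].
Symmetric row and column elimination reduces A to a congruent diagonal form with pivots -3, -2, -2/3, 3.
So there are 1 positive, 3 negative pivots.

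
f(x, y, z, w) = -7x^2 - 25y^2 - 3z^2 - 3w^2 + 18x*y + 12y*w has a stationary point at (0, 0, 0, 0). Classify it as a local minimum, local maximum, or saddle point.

The Hessian at the origin is H = [[-14, 18, 0, 0], [18, -50, 0, 12], [0, 0, -6, 0], [0, 12, 0, -6]].
Congruent diagonalization of H (simultaneous row and column reduction) yields pivots -14, -188/7, -6, -30/47.
Counting signs: 4 negative.
H is negative definite, so the origin is a strict local maximum.

local maximum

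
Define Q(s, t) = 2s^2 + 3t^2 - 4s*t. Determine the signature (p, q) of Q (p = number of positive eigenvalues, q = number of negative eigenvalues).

Write A = [[2, -2], [-2, 3]].
Congruent diagonalization of A (simultaneous row and column reduction) yields pivots 2, 1.
Counting signs: 2 positive.

(2, 0)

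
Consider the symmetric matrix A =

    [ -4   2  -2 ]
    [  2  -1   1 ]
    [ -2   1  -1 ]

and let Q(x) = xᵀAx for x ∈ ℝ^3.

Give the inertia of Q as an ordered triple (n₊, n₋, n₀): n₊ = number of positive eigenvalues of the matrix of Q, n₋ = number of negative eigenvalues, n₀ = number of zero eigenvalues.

Symmetric row and column elimination reduces A to a congruent diagonal form with pivots -4, 0, 0.
Counting signs: 1 negative, 2 zero.

(0, 1, 2)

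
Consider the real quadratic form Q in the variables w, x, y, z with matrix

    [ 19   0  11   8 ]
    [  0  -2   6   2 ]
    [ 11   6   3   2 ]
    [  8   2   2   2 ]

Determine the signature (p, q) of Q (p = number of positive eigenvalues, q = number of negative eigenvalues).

(2, 2)

Symmetric row and column elimination reduces A to a congruent diagonal form with pivots 19, -2, 278/19, -20/139.
That gives 2 positive, 2 negative pivots.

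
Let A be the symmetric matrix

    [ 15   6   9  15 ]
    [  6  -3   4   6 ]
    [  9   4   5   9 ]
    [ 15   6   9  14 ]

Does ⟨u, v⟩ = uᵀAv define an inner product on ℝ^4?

Applying the same elementary operations to the rows and columns of A produces a congruent diagonal matrix with entries 15, -27/5, -10/27, -1.
That gives 1 positive, 3 negative pivots.
Hence Q is indefinite.
⟨·,·⟩ is an inner product exactly when A is positive definite.

no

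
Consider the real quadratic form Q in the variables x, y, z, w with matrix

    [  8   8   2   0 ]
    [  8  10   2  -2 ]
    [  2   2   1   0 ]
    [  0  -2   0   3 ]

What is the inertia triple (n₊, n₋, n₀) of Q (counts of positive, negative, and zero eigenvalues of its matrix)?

(4, 0, 0)

Row-reducing A symmetrically gives the diagonal entries 8, 2, 1/2, 1.
So there are 4 positive pivots.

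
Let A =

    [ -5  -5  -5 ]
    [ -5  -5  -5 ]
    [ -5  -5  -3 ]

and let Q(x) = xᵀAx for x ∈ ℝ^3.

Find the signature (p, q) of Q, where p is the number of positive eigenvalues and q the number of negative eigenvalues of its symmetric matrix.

(1, 1)

Applying the same elementary operations to the rows and columns of A produces a congruent diagonal matrix with entries -5, 0, 2.
So there are 1 positive, 1 negative, 1 zero pivots.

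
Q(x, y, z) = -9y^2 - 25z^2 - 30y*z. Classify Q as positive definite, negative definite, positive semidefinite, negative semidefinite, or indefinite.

The associated matrix is A = [[0, 0, 0], [0, -9, -15], [0, -15, -25]].
Symmetric row and column elimination reduces A to a congruent diagonal form with pivots 0, -9, 0.
That gives 1 negative, 2 zero pivots.
Hence Q is negative semidefinite.

negative semidefinite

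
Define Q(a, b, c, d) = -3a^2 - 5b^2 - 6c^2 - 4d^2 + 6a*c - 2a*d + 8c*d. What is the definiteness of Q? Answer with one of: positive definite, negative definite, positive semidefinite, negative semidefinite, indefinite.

negative definite

The symmetric matrix of Q is A = [[-3, 0, 3, -1], [0, -5, 0, 0], [3, 0, -6, 4], [-1, 0, 4, -4]].
Leading principal minors: Δ_1 = -3, Δ_2 = 15, Δ_3 = -45, Δ_4 = 30.
The signs alternate starting with Δ_1 < 0, so by Sylvester's criterion Q is negative definite.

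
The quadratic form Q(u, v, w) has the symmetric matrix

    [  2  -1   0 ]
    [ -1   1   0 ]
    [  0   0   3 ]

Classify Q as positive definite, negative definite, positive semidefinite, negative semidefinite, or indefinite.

Congruent diagonalization of A (simultaneous row and column reduction) yields pivots 2, 1/2, 3.
So there are 3 positive pivots.
Hence Q is positive definite.

positive definite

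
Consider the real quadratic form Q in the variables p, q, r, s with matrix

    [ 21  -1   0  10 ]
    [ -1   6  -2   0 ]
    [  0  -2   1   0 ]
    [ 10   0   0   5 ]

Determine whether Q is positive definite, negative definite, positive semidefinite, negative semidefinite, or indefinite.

positive definite

Leading principal minors: Δ_1 = 21, Δ_2 = 125, Δ_3 = 41, Δ_4 = 5.
All leading principal minors are positive, so by Sylvester's criterion Q is positive definite.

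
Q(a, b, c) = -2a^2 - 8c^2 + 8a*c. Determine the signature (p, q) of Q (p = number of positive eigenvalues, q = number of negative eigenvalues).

(0, 1)

The associated matrix is A = [[-2, 0, 4], [0, 0, 0], [4, 0, -8]].
Congruent diagonalization of A (simultaneous row and column reduction) yields pivots -2, 0, 0.
Counting signs: 1 negative, 2 zero.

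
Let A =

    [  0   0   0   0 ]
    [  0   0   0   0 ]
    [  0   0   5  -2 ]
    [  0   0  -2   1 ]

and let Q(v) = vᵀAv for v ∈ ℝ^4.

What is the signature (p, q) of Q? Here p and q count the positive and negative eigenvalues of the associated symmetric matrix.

(2, 0)

Congruent diagonalization of A (simultaneous row and column reduction) yields pivots 0, 0, 5, 1/5.
Counting signs: 2 positive, 2 zero.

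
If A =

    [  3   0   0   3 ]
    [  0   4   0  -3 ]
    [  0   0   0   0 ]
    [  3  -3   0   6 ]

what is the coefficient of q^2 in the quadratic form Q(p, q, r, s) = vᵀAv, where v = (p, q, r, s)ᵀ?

4

The coefficient of q^2 is the diagonal entry A[2,2] = 4.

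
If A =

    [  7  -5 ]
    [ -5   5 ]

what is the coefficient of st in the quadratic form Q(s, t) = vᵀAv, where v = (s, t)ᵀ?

-10

The coefficient of st is A[1,2] + A[2,1] = 2·(-5) = -10.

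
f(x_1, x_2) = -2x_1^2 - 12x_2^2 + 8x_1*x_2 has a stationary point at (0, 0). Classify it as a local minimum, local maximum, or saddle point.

The Hessian at the origin is H = [[-4, 8], [8, -24]].
det H = -4·-24 − (8)² = 32 > 0 and H[1,1] = -4 < 0, so H is negative definite.
Therefore the origin is a local maximum.

local maximum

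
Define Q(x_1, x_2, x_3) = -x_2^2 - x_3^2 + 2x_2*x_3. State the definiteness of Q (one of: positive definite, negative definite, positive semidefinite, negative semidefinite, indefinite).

negative semidefinite

The symmetric matrix is A = [[0, 0, 0], [0, -1, 1], [0, 1, -1]].
Congruent diagonalization of A (simultaneous row and column reduction) yields pivots 0, -1, 0.
Counting signs: 1 negative, 2 zero.
Hence Q is negative semidefinite.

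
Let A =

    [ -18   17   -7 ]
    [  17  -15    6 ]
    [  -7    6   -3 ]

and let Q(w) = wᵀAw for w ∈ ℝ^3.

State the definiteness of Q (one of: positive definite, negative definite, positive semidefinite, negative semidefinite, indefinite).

Congruent diagonalization of A (simultaneous row and column reduction) yields pivots -18, 19/18, -12/19.
So there are 1 positive, 2 negative pivots.
Hence Q is indefinite.

indefinite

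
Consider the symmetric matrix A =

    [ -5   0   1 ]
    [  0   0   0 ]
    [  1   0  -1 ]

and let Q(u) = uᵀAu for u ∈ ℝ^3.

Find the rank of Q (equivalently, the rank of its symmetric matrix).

2

Applying the same elementary operations to the rows and columns of A produces a congruent diagonal matrix with entries -5, 0, -4/5.
So there are 2 negative, 1 zero pivots.
The rank is the number of nonzero pivots: 2.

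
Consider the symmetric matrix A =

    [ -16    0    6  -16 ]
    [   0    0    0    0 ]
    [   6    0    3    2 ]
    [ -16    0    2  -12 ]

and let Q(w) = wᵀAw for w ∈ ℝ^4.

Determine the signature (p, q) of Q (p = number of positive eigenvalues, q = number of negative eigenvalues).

Applying the same elementary operations to the rows and columns of A produces a congruent diagonal matrix with entries -16, 0, 21/4, 20/21.
Counting signs: 2 positive, 1 negative, 1 zero.

(2, 1)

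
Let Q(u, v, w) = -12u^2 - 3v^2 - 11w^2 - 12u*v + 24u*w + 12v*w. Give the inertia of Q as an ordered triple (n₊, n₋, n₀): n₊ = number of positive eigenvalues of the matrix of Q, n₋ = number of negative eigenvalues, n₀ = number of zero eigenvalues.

(1, 1, 1)

The symmetric matrix is A = [[-12, -6, 12], [-6, -3, 6], [12, 6, -11]].
Applying the same elementary operations to the rows and columns of A produces a congruent diagonal matrix with entries -12, 0, 1.
So there are 1 positive, 1 negative, 1 zero pivots.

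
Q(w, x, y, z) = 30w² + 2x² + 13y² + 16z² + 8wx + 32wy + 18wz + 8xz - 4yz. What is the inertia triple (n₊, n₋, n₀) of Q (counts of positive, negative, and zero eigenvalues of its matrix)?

The associated matrix is A = [[30, 4, 16, 9], [4, 2, 0, 4], [16, 0, 13, -2], [9, 4, -2, 16]].
Symmetric row and column elimination reduces A to a congruent diagonal form with pivots 30, 22/15, 15/11, 5/2.
That gives 4 positive pivots.

(4, 0, 0)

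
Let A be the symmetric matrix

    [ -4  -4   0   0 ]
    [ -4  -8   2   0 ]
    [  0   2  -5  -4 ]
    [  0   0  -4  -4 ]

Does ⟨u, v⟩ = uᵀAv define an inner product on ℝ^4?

no

Congruent diagonalization of A (simultaneous row and column reduction) yields pivots -4, -4, -4, 0.
Counting signs: 3 negative, 1 zero.
Hence Q is negative semidefinite.
⟨·,·⟩ is an inner product exactly when A is positive definite.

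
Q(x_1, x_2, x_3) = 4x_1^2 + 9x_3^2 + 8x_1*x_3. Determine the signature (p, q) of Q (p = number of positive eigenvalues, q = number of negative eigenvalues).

(2, 0)

The associated matrix is A = [[4, 0, 4], [0, 0, 0], [4, 0, 9]].
Row-reducing A symmetrically gives the diagonal entries 4, 0, 5.
That gives 2 positive, 1 zero pivots.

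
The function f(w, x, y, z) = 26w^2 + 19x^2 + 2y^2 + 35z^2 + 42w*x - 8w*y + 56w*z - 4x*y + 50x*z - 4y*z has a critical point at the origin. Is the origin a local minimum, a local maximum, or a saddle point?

The Hessian at the origin is H = [[52, 42, -8, 56], [42, 38, -4, 50], [-8, -4, 4, -4], [56, 50, -4, 70]].
An LDLᵀ factorisation of H has diagonal entries 52, 53/13, 68/53, 30/17.
That gives 4 positive pivots.
H is positive definite, so the origin is a strict local minimum.

local minimum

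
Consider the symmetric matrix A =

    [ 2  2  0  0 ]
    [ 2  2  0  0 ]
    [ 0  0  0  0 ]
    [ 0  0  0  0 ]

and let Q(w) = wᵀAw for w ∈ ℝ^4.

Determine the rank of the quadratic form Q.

1

Applying the same elementary operations to the rows and columns of A produces a congruent diagonal matrix with entries 2, 0, 0, 0.
So there are 1 positive, 3 zero pivots.
The rank is the number of nonzero pivots: 1.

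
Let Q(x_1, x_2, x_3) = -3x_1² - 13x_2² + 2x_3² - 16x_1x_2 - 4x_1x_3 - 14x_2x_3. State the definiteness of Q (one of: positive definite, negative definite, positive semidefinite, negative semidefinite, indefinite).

indefinite

The associated matrix is A = [[-3, -8, -2], [-8, -13, -7], [-2, -7, 2]].
Symmetric row and column elimination reduces A to a congruent diagonal form with pivots -3, 25/3, 3.
Counting signs: 2 positive, 1 negative.
Hence Q is indefinite.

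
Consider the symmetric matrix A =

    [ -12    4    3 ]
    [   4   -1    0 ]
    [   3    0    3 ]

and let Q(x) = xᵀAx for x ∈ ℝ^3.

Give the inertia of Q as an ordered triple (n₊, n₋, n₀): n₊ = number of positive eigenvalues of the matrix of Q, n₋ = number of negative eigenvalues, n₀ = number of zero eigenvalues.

An LDLᵀ factorisation of A has diagonal entries -12, 1/3, 3/4.
So there are 2 positive, 1 negative pivots.

(2, 1, 0)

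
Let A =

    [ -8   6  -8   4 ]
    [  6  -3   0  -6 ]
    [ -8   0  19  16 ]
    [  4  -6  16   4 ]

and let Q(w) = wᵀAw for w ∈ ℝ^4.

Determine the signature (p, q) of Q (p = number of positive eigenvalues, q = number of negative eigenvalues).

(2, 1)

Row-reducing A symmetrically gives the diagonal entries -8, 3/2, 3, 0.
So there are 2 positive, 1 negative, 1 zero pivots.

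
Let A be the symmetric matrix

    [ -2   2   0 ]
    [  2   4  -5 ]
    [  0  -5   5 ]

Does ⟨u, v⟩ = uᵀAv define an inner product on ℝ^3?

no

Symmetric row and column elimination reduces A to a congruent diagonal form with pivots -2, 6, 5/6.
So there are 2 positive, 1 negative pivots.
Hence Q is indefinite.
⟨·,·⟩ is an inner product exactly when A is positive definite.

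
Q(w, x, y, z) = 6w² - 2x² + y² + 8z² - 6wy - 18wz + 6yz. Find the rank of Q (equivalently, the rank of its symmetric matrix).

The associated matrix is A = [[6, 0, -3, -9], [0, -2, 0, 0], [-3, 0, 1, 3], [-9, 0, 3, 8]].
Symmetric row and column elimination reduces A to a congruent diagonal form with pivots 6, -2, -1/2, -1.
So there are 1 positive, 3 negative pivots.
The rank is the number of nonzero pivots: 4.

4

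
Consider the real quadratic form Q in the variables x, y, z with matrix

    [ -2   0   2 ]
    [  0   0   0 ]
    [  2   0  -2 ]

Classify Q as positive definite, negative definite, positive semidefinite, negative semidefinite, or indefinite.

negative semidefinite

Symmetric row and column elimination reduces A to a congruent diagonal form with pivots -2, 0, 0.
So there are 1 negative, 2 zero pivots.
Hence Q is negative semidefinite.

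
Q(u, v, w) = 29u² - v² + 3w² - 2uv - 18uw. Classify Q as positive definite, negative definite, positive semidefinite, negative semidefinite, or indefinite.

indefinite

The associated matrix is A = [[29, -1, -9], [-1, -1, 0], [-9, 0, 3]].
Symmetric row and column elimination reduces A to a congruent diagonal form with pivots 29, -30/29, 3/10.
So there are 2 positive, 1 negative pivots.
Hence Q is indefinite.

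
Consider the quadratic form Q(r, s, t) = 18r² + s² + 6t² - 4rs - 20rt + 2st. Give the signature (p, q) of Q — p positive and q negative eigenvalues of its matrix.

(3, 0)

Write A = [[18, -2, -10], [-2, 1, 1], [-10, 1, 6]].
Symmetric row and column elimination reduces A to a congruent diagonal form with pivots 18, 7/9, 3/7.
That gives 3 positive pivots.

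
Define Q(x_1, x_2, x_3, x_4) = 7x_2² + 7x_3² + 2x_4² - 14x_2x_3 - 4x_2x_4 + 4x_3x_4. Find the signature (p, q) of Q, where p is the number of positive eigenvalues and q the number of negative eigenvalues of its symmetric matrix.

The symmetric matrix is A = [[0, 0, 0, 0], [0, 7, -7, -2], [0, -7, 7, 2], [0, -2, 2, 2]].
Symmetric row and column elimination reduces A to a congruent diagonal form with pivots 0, 7, 0, 10/7.
That gives 2 positive, 2 zero pivots.

(2, 0)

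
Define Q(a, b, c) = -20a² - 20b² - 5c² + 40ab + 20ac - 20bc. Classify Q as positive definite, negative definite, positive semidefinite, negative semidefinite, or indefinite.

The associated matrix is A = [[-20, 20, 10], [20, -20, -10], [10, -10, -5]].
Symmetric row and column elimination reduces A to a congruent diagonal form with pivots -20, 0, 0.
That gives 1 negative, 2 zero pivots.
Hence Q is negative semidefinite.

negative semidefinite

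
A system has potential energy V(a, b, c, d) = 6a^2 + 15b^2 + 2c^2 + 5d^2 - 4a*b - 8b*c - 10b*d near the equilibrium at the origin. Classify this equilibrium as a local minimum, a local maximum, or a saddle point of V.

local minimum

The Hessian at the origin is H = [[12, -4, 0, 0], [-4, 30, -8, -10], [0, -8, 4, 0], [0, -10, 0, 10]].
Applying the same elementary operations to the rows and columns of H produces a congruent diagonal matrix with entries 12, 86/3, 76/43, 40/19.
Counting signs: 4 positive.
H is positive definite, so the origin is a strict local minimum.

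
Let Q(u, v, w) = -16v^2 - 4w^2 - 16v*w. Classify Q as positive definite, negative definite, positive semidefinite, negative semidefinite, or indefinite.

negative semidefinite

The symmetric matrix is A = [[0, 0, 0], [0, -16, -8], [0, -8, -4]].
Applying the same elementary operations to the rows and columns of A produces a congruent diagonal matrix with entries 0, -16, 0.
Counting signs: 1 negative, 2 zero.
Hence Q is negative semidefinite.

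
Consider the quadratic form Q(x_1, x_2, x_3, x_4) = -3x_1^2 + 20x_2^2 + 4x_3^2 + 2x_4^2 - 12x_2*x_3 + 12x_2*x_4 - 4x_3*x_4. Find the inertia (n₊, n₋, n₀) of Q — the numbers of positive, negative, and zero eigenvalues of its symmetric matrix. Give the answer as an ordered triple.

(3, 1, 0)

The symmetric matrix is A = [[-3, 0, 0, 0], [0, 20, -6, 6], [0, -6, 4, -2], [0, 6, -2, 2]].
Congruent diagonalization of A (simultaneous row and column reduction) yields pivots -3, 20, 11/5, 2/11.
Counting signs: 3 positive, 1 negative.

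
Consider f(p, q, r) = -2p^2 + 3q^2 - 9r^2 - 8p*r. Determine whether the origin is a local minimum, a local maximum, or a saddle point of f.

saddle point

The Hessian at the origin is H = [[-4, 0, -8], [0, 6, 0], [-8, 0, -18]].
Applying the same elementary operations to the rows and columns of H produces a congruent diagonal matrix with entries -4, 6, -2.
That gives 1 positive, 2 negative pivots.
H is indefinite, so the origin is a saddle point.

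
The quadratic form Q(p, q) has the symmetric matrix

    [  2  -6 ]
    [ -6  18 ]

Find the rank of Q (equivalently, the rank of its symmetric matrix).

1

Congruent diagonalization of A (simultaneous row and column reduction) yields pivots 2, 0.
So there are 1 positive, 1 zero pivots.
The rank is the number of nonzero pivots: 1.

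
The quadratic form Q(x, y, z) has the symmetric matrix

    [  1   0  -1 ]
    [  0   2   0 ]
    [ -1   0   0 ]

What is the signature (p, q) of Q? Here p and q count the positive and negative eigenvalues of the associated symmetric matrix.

Congruent diagonalization of A (simultaneous row and column reduction) yields pivots 1, 2, -1.
That gives 2 positive, 1 negative pivots.

(2, 1)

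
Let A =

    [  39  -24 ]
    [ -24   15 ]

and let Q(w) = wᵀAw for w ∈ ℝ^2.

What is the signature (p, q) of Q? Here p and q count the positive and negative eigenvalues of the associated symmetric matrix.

(2, 0)

Congruent diagonalization of A (simultaneous row and column reduction) yields pivots 39, 3/13.
So there are 2 positive pivots.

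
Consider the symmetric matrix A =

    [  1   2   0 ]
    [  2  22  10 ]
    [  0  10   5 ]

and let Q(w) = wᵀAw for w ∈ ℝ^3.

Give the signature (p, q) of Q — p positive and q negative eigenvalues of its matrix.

Row-reducing A symmetrically gives the diagonal entries 1, 18, -5/9.
So there are 2 positive, 1 negative pivots.

(2, 1)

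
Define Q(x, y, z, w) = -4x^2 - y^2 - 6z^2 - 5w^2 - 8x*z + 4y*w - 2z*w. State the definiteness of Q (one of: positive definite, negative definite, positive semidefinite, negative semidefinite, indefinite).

negative definite

The symmetric matrix of Q is A = [[-4, 0, -4, 0], [0, -1, 0, 2], [-4, 0, -6, -1], [0, 2, -1, -5]].
Leading principal minors: Δ_1 = -4, Δ_2 = 4, Δ_3 = -8, Δ_4 = 4.
The signs alternate starting with Δ_1 < 0, so by Sylvester's criterion Q is negative definite.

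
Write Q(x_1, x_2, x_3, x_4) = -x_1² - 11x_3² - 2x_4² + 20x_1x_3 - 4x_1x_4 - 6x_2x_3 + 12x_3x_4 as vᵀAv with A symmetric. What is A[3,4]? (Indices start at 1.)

The coefficient of x_3·x_4 in Q is 12. For a symmetric A this equals A[3,4] + A[4,3] = 2·A[3,4].
So A[3,4] = 12/2 = 6.

6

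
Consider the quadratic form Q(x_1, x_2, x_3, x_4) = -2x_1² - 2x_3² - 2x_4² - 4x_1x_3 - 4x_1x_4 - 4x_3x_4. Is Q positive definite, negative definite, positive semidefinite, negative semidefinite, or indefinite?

Write A = [[-2, 0, -2, -2], [0, 0, 0, 0], [-2, 0, -2, -2], [-2, 0, -2, -2]].
Symmetric row and column elimination reduces A to a congruent diagonal form with pivots -2, 0, 0, 0.
That gives 1 negative, 3 zero pivots.
Hence Q is negative semidefinite.

negative semidefinite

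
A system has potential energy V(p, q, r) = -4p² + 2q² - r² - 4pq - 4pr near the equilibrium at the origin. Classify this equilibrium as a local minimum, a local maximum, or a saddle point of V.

The Hessian at the origin is H = [[-8, -4, -4], [-4, 4, 0], [-4, 0, -2]].
Applying the same elementary operations to the rows and columns of H produces a congruent diagonal matrix with entries -8, 6, -2/3.
Counting signs: 1 positive, 2 negative.
H is indefinite, so the origin is a saddle point.

saddle point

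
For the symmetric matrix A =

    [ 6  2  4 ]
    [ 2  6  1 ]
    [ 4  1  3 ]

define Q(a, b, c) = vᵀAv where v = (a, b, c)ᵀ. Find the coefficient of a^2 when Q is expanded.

The coefficient of a^2 is the diagonal entry A[1,1] = 6.

6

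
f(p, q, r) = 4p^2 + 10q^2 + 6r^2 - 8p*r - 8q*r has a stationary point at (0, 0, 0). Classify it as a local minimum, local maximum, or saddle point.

The Hessian at the origin is H = [[8, 0, -8], [0, 20, -8], [-8, -8, 12]].
Congruent diagonalization of H (simultaneous row and column reduction) yields pivots 8, 20, 4/5.
Counting signs: 3 positive.
H is positive definite, so the origin is a strict local minimum.

local minimum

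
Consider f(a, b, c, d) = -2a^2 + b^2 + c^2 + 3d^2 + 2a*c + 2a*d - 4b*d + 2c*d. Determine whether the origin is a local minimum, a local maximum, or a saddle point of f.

The Hessian at the origin is H = [[-4, 0, 2, 2], [0, 2, 0, -4], [2, 0, 2, 2], [2, -4, 2, 6]].
Row-reducing H symmetrically gives the diagonal entries -4, 2, 3, -4.
Counting signs: 2 positive, 2 negative.
H is indefinite, so the origin is a saddle point.

saddle point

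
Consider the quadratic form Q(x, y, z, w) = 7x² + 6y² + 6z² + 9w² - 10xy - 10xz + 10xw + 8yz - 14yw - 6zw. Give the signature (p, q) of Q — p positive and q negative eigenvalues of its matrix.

Write A = [[7, -5, -5, 5], [-5, 6, 4, -7], [-5, 4, 6, -3], [5, -7, -3, 9]].
Row-reducing A symmetrically gives the diagonal entries 7, 17/7, 40/17, 0.
So there are 3 positive, 1 zero pivots.

(3, 0)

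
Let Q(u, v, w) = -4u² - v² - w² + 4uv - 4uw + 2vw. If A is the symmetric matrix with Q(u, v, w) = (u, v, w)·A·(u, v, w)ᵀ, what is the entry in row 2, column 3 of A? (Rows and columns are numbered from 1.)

The coefficient of v·w in Q is 2. For a symmetric A this equals A[2,3] + A[3,2] = 2·A[2,3].
So A[2,3] = 2/2 = 1.

1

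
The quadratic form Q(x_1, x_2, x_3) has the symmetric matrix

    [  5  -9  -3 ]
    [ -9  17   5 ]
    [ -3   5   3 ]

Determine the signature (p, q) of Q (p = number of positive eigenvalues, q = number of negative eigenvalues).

Symmetric row and column elimination reduces A to a congruent diagonal form with pivots 5, 4/5, 1.
That gives 3 positive pivots.

(3, 0)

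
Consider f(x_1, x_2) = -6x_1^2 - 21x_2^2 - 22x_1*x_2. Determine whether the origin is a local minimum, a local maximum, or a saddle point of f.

The Hessian at the origin is H = [[-12, -22], [-22, -42]].
det H = -12·-42 − (-22)² = 20 > 0 and H[1,1] = -12 < 0, so H is negative definite.
Therefore the origin is a local maximum.

local maximum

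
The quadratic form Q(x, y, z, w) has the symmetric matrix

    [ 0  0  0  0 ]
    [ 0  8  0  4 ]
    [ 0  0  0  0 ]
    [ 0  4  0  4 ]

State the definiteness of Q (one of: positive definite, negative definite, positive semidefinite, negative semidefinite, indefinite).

positive semidefinite

Applying the same elementary operations to the rows and columns of A produces a congruent diagonal matrix with entries 0, 8, 0, 2.
That gives 2 positive, 2 zero pivots.
Hence Q is positive semidefinite.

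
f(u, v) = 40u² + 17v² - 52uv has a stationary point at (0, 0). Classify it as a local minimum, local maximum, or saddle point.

local minimum

The Hessian at the origin is H = [[80, -52], [-52, 34]].
det H = 80·34 − (-52)² = 16 > 0 and H[1,1] = 80 > 0, so H is positive definite.
Therefore the origin is a local minimum.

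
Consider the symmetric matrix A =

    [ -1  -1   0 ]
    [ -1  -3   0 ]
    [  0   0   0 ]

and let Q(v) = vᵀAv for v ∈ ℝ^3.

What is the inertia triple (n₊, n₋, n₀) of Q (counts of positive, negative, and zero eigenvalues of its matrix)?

(0, 2, 1)

Symmetric row and column elimination reduces A to a congruent diagonal form with pivots -1, -2, 0.
So there are 2 negative, 1 zero pivots.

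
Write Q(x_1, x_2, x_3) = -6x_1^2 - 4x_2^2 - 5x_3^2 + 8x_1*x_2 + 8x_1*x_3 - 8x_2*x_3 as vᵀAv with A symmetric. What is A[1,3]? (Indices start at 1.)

The coefficient of x_1·x_3 in Q is 8. For a symmetric A this equals A[1,3] + A[3,1] = 2·A[1,3].
So A[1,3] = 8/2 = 4.

4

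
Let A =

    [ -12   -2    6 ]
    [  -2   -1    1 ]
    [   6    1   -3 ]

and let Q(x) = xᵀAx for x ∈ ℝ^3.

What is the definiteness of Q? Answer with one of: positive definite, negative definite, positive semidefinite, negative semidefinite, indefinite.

Row-reducing A symmetrically gives the diagonal entries -12, -2/3, 0.
Counting signs: 2 negative, 1 zero.
Hence Q is negative semidefinite.

negative semidefinite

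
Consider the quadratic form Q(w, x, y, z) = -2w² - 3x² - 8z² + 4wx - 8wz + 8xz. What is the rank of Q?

The associated matrix is A = [[-2, 2, 0, -4], [2, -3, 0, 4], [0, 0, 0, 0], [-4, 4, 0, -8]].
Symmetric row and column elimination reduces A to a congruent diagonal form with pivots -2, -1, 0, 0.
Counting signs: 2 negative, 2 zero.
The rank is the number of nonzero pivots: 2.

2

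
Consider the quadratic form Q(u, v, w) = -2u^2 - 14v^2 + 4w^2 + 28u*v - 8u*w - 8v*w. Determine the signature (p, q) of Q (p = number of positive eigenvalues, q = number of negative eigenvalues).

The associated matrix is A = [[-2, 14, -4], [14, -14, -4], [-4, -4, 4]].
Symmetric row and column elimination reduces A to a congruent diagonal form with pivots -2, 84, -4/21.
So there are 1 positive, 2 negative pivots.

(1, 2)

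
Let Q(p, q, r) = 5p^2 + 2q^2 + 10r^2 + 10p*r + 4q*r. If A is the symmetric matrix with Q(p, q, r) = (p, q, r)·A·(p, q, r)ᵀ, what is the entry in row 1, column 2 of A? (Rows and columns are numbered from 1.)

0

The coefficient of p·q in Q is 0. For a symmetric A this equals A[1,2] + A[2,1] = 2·A[1,2].
So A[1,2] = 0/2 = 0.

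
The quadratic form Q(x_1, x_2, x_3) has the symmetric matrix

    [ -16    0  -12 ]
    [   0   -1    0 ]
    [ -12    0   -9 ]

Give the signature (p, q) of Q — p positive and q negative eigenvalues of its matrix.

Row-reducing A symmetrically gives the diagonal entries -16, -1, 0.
So there are 2 negative, 1 zero pivots.

(0, 2)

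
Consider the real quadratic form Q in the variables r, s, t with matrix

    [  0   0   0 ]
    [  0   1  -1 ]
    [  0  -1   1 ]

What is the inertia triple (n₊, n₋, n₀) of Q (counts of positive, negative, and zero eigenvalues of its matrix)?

Congruent diagonalization of A (simultaneous row and column reduction) yields pivots 0, 1, 0.
Counting signs: 1 positive, 2 zero.

(1, 0, 2)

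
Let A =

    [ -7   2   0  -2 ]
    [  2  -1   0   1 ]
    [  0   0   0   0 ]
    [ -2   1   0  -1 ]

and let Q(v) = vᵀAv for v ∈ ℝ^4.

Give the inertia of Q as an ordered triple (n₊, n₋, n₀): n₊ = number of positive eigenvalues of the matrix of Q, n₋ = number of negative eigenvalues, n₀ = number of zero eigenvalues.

Congruent diagonalization of A (simultaneous row and column reduction) yields pivots -7, -3/7, 0, 0.
That gives 2 negative, 2 zero pivots.

(0, 2, 2)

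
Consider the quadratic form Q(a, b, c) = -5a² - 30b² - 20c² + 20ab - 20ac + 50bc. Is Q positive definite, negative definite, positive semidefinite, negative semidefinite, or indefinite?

indefinite

Write A = [[-5, 10, -10], [10, -30, 25], [-10, 25, -20]].
An LDLᵀ factorisation of A has diagonal entries -5, -10, 5/2.
So there are 1 positive, 2 negative pivots.
Hence Q is indefinite.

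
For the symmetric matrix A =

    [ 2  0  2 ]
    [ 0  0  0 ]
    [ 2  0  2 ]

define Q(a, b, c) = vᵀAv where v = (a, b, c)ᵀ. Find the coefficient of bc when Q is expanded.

The coefficient of bc is A[2,3] + A[3,2] = 2·0 = 0.

0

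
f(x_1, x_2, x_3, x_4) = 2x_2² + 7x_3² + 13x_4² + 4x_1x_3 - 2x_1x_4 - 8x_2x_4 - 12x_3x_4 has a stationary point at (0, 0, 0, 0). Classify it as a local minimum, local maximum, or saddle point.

saddle point

The Hessian at the origin is H = [[0, 0, 4, -2], [0, 4, 0, -8], [4, 0, 14, -12], [-2, -8, -12, 26]].
H is indefinite, so the origin is a saddle point.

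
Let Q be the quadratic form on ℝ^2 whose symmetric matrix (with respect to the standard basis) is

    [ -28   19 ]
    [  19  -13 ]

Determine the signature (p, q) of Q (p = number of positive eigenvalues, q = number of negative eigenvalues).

Congruent diagonalization of A (simultaneous row and column reduction) yields pivots -28, -3/28.
So there are 2 negative pivots.

(0, 2)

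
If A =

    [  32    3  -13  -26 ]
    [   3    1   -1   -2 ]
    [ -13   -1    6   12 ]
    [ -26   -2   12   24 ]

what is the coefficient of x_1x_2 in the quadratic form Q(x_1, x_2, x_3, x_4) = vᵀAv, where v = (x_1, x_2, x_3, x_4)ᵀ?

6

The coefficient of x_1x_2 is A[1,2] + A[2,1] = 2·3 = 6.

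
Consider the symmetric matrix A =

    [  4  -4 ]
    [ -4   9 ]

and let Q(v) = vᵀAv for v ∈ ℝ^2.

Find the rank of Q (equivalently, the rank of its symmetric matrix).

An LDLᵀ factorisation of A has diagonal entries 4, 5.
So there are 2 positive pivots.
The rank is the number of nonzero pivots: 2.

2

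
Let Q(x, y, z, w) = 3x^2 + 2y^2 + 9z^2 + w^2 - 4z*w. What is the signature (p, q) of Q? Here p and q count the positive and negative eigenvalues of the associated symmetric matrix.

(4, 0)

The symmetric matrix is A = [[3, 0, 0, 0], [0, 2, 0, 0], [0, 0, 9, -2], [0, 0, -2, 1]].
An LDLᵀ factorisation of A has diagonal entries 3, 2, 9, 5/9.
That gives 4 positive pivots.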